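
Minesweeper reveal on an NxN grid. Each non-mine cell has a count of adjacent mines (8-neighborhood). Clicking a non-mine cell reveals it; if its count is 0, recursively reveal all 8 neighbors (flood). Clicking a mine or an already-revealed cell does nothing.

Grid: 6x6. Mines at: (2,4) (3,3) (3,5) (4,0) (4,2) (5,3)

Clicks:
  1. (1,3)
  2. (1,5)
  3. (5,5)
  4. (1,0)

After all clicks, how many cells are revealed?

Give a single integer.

Click 1 (1,3) count=1: revealed 1 new [(1,3)] -> total=1
Click 2 (1,5) count=1: revealed 1 new [(1,5)] -> total=2
Click 3 (5,5) count=0: revealed 4 new [(4,4) (4,5) (5,4) (5,5)] -> total=6
Click 4 (1,0) count=0: revealed 17 new [(0,0) (0,1) (0,2) (0,3) (0,4) (0,5) (1,0) (1,1) (1,2) (1,4) (2,0) (2,1) (2,2) (2,3) (3,0) (3,1) (3,2)] -> total=23

Answer: 23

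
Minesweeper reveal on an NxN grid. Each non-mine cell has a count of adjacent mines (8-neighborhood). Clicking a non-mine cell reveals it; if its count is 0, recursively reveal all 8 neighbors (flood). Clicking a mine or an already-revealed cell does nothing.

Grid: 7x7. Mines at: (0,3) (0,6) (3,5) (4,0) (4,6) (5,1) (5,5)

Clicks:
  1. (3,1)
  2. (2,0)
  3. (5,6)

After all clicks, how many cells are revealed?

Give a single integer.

Answer: 29

Derivation:
Click 1 (3,1) count=1: revealed 1 new [(3,1)] -> total=1
Click 2 (2,0) count=0: revealed 27 new [(0,0) (0,1) (0,2) (1,0) (1,1) (1,2) (1,3) (1,4) (2,0) (2,1) (2,2) (2,3) (2,4) (3,0) (3,2) (3,3) (3,4) (4,1) (4,2) (4,3) (4,4) (5,2) (5,3) (5,4) (6,2) (6,3) (6,4)] -> total=28
Click 3 (5,6) count=2: revealed 1 new [(5,6)] -> total=29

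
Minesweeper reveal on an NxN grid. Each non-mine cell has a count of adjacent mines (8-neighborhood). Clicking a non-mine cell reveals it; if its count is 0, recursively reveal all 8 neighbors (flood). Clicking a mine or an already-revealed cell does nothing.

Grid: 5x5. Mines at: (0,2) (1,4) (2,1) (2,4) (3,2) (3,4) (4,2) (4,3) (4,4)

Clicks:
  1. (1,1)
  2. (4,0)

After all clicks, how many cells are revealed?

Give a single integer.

Answer: 5

Derivation:
Click 1 (1,1) count=2: revealed 1 new [(1,1)] -> total=1
Click 2 (4,0) count=0: revealed 4 new [(3,0) (3,1) (4,0) (4,1)] -> total=5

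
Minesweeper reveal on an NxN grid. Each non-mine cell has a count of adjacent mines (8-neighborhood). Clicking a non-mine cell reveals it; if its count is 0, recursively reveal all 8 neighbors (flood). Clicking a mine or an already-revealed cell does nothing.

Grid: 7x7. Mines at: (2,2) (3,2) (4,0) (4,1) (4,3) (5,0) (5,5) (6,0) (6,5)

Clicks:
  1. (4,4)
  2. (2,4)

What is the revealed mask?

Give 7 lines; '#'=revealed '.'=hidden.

Click 1 (4,4) count=2: revealed 1 new [(4,4)] -> total=1
Click 2 (2,4) count=0: revealed 28 new [(0,0) (0,1) (0,2) (0,3) (0,4) (0,5) (0,6) (1,0) (1,1) (1,2) (1,3) (1,4) (1,5) (1,6) (2,0) (2,1) (2,3) (2,4) (2,5) (2,6) (3,0) (3,1) (3,3) (3,4) (3,5) (3,6) (4,5) (4,6)] -> total=29

Answer: #######
#######
##.####
##.####
....###
.......
.......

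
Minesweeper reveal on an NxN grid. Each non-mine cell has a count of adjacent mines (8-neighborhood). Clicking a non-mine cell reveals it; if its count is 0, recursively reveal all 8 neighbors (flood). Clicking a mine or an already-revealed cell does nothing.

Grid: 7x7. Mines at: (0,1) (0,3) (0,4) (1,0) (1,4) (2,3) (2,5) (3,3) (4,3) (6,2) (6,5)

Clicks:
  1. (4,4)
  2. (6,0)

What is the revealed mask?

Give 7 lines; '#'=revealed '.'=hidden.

Click 1 (4,4) count=2: revealed 1 new [(4,4)] -> total=1
Click 2 (6,0) count=0: revealed 14 new [(2,0) (2,1) (2,2) (3,0) (3,1) (3,2) (4,0) (4,1) (4,2) (5,0) (5,1) (5,2) (6,0) (6,1)] -> total=15

Answer: .......
.......
###....
###....
###.#..
###....
##.....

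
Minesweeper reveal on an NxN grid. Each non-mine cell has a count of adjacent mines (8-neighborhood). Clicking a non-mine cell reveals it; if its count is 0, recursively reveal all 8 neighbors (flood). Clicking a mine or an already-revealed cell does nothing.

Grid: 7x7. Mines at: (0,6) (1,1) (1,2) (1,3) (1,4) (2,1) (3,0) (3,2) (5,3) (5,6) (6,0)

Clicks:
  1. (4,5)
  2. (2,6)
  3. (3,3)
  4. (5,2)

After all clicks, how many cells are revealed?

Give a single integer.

Click 1 (4,5) count=1: revealed 1 new [(4,5)] -> total=1
Click 2 (2,6) count=0: revealed 13 new [(1,5) (1,6) (2,3) (2,4) (2,5) (2,6) (3,3) (3,4) (3,5) (3,6) (4,3) (4,4) (4,6)] -> total=14
Click 3 (3,3) count=1: revealed 0 new [(none)] -> total=14
Click 4 (5,2) count=1: revealed 1 new [(5,2)] -> total=15

Answer: 15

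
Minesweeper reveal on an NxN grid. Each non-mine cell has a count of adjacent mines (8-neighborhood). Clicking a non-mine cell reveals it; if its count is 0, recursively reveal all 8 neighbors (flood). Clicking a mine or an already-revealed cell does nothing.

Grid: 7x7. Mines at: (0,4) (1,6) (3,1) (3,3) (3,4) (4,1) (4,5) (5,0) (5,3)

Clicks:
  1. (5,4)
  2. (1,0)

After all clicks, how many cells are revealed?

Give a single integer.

Click 1 (5,4) count=2: revealed 1 new [(5,4)] -> total=1
Click 2 (1,0) count=0: revealed 12 new [(0,0) (0,1) (0,2) (0,3) (1,0) (1,1) (1,2) (1,3) (2,0) (2,1) (2,2) (2,3)] -> total=13

Answer: 13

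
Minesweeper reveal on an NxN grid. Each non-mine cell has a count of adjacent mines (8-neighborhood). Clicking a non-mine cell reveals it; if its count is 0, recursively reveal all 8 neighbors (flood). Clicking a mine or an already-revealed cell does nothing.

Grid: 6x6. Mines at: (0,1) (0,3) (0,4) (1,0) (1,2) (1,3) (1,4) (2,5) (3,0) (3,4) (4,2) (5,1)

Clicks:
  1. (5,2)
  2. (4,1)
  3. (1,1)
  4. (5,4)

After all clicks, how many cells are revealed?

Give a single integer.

Answer: 9

Derivation:
Click 1 (5,2) count=2: revealed 1 new [(5,2)] -> total=1
Click 2 (4,1) count=3: revealed 1 new [(4,1)] -> total=2
Click 3 (1,1) count=3: revealed 1 new [(1,1)] -> total=3
Click 4 (5,4) count=0: revealed 6 new [(4,3) (4,4) (4,5) (5,3) (5,4) (5,5)] -> total=9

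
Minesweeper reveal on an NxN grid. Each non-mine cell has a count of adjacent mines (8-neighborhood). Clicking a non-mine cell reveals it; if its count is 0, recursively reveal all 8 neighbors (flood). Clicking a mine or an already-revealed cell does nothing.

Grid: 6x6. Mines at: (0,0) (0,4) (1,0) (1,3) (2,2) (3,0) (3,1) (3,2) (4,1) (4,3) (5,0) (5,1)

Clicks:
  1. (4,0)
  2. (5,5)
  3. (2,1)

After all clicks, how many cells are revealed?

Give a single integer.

Click 1 (4,0) count=5: revealed 1 new [(4,0)] -> total=1
Click 2 (5,5) count=0: revealed 10 new [(1,4) (1,5) (2,4) (2,5) (3,4) (3,5) (4,4) (4,5) (5,4) (5,5)] -> total=11
Click 3 (2,1) count=5: revealed 1 new [(2,1)] -> total=12

Answer: 12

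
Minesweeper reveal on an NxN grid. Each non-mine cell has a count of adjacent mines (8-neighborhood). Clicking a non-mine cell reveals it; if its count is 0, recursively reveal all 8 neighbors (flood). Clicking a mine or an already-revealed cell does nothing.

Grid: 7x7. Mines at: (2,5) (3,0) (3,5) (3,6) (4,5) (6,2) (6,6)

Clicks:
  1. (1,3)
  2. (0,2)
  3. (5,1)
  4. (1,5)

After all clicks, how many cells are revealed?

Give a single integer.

Answer: 31

Derivation:
Click 1 (1,3) count=0: revealed 31 new [(0,0) (0,1) (0,2) (0,3) (0,4) (0,5) (0,6) (1,0) (1,1) (1,2) (1,3) (1,4) (1,5) (1,6) (2,0) (2,1) (2,2) (2,3) (2,4) (3,1) (3,2) (3,3) (3,4) (4,1) (4,2) (4,3) (4,4) (5,1) (5,2) (5,3) (5,4)] -> total=31
Click 2 (0,2) count=0: revealed 0 new [(none)] -> total=31
Click 3 (5,1) count=1: revealed 0 new [(none)] -> total=31
Click 4 (1,5) count=1: revealed 0 new [(none)] -> total=31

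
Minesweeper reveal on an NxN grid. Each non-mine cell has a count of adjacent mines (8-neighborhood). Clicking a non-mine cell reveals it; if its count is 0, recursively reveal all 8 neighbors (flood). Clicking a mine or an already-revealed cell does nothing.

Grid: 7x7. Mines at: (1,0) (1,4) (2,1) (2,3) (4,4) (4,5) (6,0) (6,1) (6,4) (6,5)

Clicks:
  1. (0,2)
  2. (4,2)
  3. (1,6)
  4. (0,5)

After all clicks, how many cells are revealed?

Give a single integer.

Click 1 (0,2) count=0: revealed 6 new [(0,1) (0,2) (0,3) (1,1) (1,2) (1,3)] -> total=6
Click 2 (4,2) count=0: revealed 12 new [(3,0) (3,1) (3,2) (3,3) (4,0) (4,1) (4,2) (4,3) (5,0) (5,1) (5,2) (5,3)] -> total=18
Click 3 (1,6) count=0: revealed 8 new [(0,5) (0,6) (1,5) (1,6) (2,5) (2,6) (3,5) (3,6)] -> total=26
Click 4 (0,5) count=1: revealed 0 new [(none)] -> total=26

Answer: 26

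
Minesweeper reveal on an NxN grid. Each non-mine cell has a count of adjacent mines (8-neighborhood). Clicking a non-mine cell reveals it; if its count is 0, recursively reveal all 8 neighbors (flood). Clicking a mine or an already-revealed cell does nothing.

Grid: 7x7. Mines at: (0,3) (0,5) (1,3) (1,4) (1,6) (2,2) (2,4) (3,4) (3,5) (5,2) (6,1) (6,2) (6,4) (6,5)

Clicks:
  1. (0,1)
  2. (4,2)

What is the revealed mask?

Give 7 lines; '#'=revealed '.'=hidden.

Answer: ###....
###....
##.....
##.....
###....
##.....
.......

Derivation:
Click 1 (0,1) count=0: revealed 14 new [(0,0) (0,1) (0,2) (1,0) (1,1) (1,2) (2,0) (2,1) (3,0) (3,1) (4,0) (4,1) (5,0) (5,1)] -> total=14
Click 2 (4,2) count=1: revealed 1 new [(4,2)] -> total=15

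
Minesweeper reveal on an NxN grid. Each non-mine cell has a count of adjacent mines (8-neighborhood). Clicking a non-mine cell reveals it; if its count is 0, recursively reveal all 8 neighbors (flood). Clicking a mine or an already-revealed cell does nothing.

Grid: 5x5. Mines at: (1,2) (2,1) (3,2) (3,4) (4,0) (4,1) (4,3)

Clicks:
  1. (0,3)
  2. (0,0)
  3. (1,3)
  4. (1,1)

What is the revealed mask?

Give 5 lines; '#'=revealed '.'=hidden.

Click 1 (0,3) count=1: revealed 1 new [(0,3)] -> total=1
Click 2 (0,0) count=0: revealed 4 new [(0,0) (0,1) (1,0) (1,1)] -> total=5
Click 3 (1,3) count=1: revealed 1 new [(1,3)] -> total=6
Click 4 (1,1) count=2: revealed 0 new [(none)] -> total=6

Answer: ##.#.
##.#.
.....
.....
.....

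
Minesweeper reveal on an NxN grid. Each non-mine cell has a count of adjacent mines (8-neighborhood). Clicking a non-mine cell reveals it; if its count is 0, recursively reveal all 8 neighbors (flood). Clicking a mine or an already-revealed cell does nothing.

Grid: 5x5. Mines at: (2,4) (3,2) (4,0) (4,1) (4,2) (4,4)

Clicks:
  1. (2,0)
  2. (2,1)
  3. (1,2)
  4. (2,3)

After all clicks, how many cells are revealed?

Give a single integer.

Answer: 16

Derivation:
Click 1 (2,0) count=0: revealed 16 new [(0,0) (0,1) (0,2) (0,3) (0,4) (1,0) (1,1) (1,2) (1,3) (1,4) (2,0) (2,1) (2,2) (2,3) (3,0) (3,1)] -> total=16
Click 2 (2,1) count=1: revealed 0 new [(none)] -> total=16
Click 3 (1,2) count=0: revealed 0 new [(none)] -> total=16
Click 4 (2,3) count=2: revealed 0 new [(none)] -> total=16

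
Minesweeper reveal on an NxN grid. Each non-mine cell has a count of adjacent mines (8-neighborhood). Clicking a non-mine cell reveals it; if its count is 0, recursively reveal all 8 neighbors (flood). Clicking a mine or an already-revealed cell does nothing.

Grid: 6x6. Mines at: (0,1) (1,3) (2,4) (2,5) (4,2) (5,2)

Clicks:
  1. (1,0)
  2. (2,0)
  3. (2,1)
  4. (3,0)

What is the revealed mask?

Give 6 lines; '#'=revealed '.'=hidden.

Answer: ......
###...
###...
###...
##....
##....

Derivation:
Click 1 (1,0) count=1: revealed 1 new [(1,0)] -> total=1
Click 2 (2,0) count=0: revealed 12 new [(1,1) (1,2) (2,0) (2,1) (2,2) (3,0) (3,1) (3,2) (4,0) (4,1) (5,0) (5,1)] -> total=13
Click 3 (2,1) count=0: revealed 0 new [(none)] -> total=13
Click 4 (3,0) count=0: revealed 0 new [(none)] -> total=13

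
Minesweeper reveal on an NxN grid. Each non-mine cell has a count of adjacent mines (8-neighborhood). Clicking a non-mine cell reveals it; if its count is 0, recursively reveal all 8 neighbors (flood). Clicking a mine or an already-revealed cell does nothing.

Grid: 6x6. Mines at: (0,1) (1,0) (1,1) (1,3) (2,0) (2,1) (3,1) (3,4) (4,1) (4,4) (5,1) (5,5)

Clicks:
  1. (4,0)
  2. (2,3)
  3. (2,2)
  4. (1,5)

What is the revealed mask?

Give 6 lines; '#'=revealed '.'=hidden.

Answer: ....##
....##
..####
......
#.....
......

Derivation:
Click 1 (4,0) count=3: revealed 1 new [(4,0)] -> total=1
Click 2 (2,3) count=2: revealed 1 new [(2,3)] -> total=2
Click 3 (2,2) count=4: revealed 1 new [(2,2)] -> total=3
Click 4 (1,5) count=0: revealed 6 new [(0,4) (0,5) (1,4) (1,5) (2,4) (2,5)] -> total=9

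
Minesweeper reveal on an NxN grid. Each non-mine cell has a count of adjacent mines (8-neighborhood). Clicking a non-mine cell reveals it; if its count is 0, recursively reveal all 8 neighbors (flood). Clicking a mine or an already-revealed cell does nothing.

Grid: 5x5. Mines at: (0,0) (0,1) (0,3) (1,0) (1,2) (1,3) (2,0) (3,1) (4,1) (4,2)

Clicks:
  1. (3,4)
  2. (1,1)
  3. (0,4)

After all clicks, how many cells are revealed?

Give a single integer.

Answer: 8

Derivation:
Click 1 (3,4) count=0: revealed 6 new [(2,3) (2,4) (3,3) (3,4) (4,3) (4,4)] -> total=6
Click 2 (1,1) count=5: revealed 1 new [(1,1)] -> total=7
Click 3 (0,4) count=2: revealed 1 new [(0,4)] -> total=8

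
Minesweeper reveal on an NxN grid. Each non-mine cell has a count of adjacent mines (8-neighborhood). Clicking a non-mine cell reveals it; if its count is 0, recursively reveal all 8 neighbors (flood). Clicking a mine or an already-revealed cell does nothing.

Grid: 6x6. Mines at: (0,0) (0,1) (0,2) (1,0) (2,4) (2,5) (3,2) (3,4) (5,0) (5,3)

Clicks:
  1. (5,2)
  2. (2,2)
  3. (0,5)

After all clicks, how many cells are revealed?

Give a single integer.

Answer: 8

Derivation:
Click 1 (5,2) count=1: revealed 1 new [(5,2)] -> total=1
Click 2 (2,2) count=1: revealed 1 new [(2,2)] -> total=2
Click 3 (0,5) count=0: revealed 6 new [(0,3) (0,4) (0,5) (1,3) (1,4) (1,5)] -> total=8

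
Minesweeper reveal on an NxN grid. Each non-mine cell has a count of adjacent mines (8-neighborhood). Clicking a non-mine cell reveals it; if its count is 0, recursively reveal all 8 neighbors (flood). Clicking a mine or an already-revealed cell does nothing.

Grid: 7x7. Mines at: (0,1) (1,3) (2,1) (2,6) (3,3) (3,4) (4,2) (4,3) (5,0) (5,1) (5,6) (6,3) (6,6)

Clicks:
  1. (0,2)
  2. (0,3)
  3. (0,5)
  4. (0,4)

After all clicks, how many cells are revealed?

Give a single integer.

Answer: 8

Derivation:
Click 1 (0,2) count=2: revealed 1 new [(0,2)] -> total=1
Click 2 (0,3) count=1: revealed 1 new [(0,3)] -> total=2
Click 3 (0,5) count=0: revealed 6 new [(0,4) (0,5) (0,6) (1,4) (1,5) (1,6)] -> total=8
Click 4 (0,4) count=1: revealed 0 new [(none)] -> total=8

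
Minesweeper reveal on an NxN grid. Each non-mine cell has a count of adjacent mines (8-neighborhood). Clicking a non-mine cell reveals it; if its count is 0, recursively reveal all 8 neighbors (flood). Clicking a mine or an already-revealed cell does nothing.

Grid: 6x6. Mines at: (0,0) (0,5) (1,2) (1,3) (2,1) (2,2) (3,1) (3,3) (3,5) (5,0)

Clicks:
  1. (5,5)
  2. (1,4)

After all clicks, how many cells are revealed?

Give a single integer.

Answer: 11

Derivation:
Click 1 (5,5) count=0: revealed 10 new [(4,1) (4,2) (4,3) (4,4) (4,5) (5,1) (5,2) (5,3) (5,4) (5,5)] -> total=10
Click 2 (1,4) count=2: revealed 1 new [(1,4)] -> total=11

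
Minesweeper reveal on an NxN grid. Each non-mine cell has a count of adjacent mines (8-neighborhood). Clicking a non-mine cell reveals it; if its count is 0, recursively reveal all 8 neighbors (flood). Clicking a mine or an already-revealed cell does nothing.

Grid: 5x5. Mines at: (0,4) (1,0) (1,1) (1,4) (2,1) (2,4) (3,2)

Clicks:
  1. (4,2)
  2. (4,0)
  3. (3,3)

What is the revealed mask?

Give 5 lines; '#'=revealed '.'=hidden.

Answer: .....
.....
.....
##.#.
###..

Derivation:
Click 1 (4,2) count=1: revealed 1 new [(4,2)] -> total=1
Click 2 (4,0) count=0: revealed 4 new [(3,0) (3,1) (4,0) (4,1)] -> total=5
Click 3 (3,3) count=2: revealed 1 new [(3,3)] -> total=6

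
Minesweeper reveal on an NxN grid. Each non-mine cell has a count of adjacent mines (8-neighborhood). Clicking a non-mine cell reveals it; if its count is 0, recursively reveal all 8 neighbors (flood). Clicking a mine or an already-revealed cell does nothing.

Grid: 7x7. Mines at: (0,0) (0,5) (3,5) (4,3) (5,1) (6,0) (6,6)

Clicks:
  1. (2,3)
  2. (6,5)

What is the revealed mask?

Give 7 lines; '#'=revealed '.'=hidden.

Click 1 (2,3) count=0: revealed 22 new [(0,1) (0,2) (0,3) (0,4) (1,0) (1,1) (1,2) (1,3) (1,4) (2,0) (2,1) (2,2) (2,3) (2,4) (3,0) (3,1) (3,2) (3,3) (3,4) (4,0) (4,1) (4,2)] -> total=22
Click 2 (6,5) count=1: revealed 1 new [(6,5)] -> total=23

Answer: .####..
#####..
#####..
#####..
###....
.......
.....#.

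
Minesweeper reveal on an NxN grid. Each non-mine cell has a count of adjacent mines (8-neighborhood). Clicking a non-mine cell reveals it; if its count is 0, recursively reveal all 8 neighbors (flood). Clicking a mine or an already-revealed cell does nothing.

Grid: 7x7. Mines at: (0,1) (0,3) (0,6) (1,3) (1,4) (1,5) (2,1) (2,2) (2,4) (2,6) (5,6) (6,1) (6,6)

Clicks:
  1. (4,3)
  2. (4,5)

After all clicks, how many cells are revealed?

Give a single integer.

Answer: 22

Derivation:
Click 1 (4,3) count=0: revealed 22 new [(3,0) (3,1) (3,2) (3,3) (3,4) (3,5) (4,0) (4,1) (4,2) (4,3) (4,4) (4,5) (5,0) (5,1) (5,2) (5,3) (5,4) (5,5) (6,2) (6,3) (6,4) (6,5)] -> total=22
Click 2 (4,5) count=1: revealed 0 new [(none)] -> total=22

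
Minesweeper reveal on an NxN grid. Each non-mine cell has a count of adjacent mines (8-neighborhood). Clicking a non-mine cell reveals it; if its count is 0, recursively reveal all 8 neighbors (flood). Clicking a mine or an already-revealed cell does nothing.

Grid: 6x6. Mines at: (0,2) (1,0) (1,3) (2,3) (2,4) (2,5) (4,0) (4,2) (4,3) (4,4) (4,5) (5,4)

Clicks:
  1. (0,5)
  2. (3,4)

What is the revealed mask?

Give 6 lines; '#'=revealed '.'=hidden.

Answer: ....##
....##
......
....#.
......
......

Derivation:
Click 1 (0,5) count=0: revealed 4 new [(0,4) (0,5) (1,4) (1,5)] -> total=4
Click 2 (3,4) count=6: revealed 1 new [(3,4)] -> total=5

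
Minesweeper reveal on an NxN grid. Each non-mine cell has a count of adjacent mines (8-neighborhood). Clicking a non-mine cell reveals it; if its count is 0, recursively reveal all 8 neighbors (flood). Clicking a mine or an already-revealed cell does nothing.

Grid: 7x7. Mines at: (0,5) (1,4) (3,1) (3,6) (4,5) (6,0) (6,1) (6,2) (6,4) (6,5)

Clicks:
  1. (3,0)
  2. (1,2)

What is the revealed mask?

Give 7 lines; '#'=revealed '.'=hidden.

Click 1 (3,0) count=1: revealed 1 new [(3,0)] -> total=1
Click 2 (1,2) count=0: revealed 12 new [(0,0) (0,1) (0,2) (0,3) (1,0) (1,1) (1,2) (1,3) (2,0) (2,1) (2,2) (2,3)] -> total=13

Answer: ####...
####...
####...
#......
.......
.......
.......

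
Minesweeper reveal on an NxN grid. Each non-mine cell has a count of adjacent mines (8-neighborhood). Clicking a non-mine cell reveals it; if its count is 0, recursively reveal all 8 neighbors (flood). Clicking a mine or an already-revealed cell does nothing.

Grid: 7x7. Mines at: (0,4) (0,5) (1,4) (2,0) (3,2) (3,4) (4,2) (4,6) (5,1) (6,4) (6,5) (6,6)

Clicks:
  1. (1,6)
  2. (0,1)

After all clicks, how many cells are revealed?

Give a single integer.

Answer: 12

Derivation:
Click 1 (1,6) count=1: revealed 1 new [(1,6)] -> total=1
Click 2 (0,1) count=0: revealed 11 new [(0,0) (0,1) (0,2) (0,3) (1,0) (1,1) (1,2) (1,3) (2,1) (2,2) (2,3)] -> total=12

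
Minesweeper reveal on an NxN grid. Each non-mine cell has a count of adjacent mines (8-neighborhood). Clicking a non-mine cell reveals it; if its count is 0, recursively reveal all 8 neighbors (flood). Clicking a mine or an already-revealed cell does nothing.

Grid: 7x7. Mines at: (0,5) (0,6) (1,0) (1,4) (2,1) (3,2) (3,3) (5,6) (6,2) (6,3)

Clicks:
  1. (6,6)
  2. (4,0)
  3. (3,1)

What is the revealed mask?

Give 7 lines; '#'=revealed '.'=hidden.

Answer: .......
.......
.......
##.....
##.....
##.....
##....#

Derivation:
Click 1 (6,6) count=1: revealed 1 new [(6,6)] -> total=1
Click 2 (4,0) count=0: revealed 8 new [(3,0) (3,1) (4,0) (4,1) (5,0) (5,1) (6,0) (6,1)] -> total=9
Click 3 (3,1) count=2: revealed 0 new [(none)] -> total=9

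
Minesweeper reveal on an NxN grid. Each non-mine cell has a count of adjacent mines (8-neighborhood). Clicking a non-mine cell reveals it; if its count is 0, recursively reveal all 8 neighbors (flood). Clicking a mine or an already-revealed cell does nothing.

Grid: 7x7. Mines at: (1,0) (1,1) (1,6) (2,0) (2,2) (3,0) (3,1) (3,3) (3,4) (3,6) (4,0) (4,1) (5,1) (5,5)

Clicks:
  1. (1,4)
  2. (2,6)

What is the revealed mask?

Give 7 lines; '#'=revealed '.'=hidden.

Answer: ..####.
..####.
...####
.......
.......
.......
.......

Derivation:
Click 1 (1,4) count=0: revealed 11 new [(0,2) (0,3) (0,4) (0,5) (1,2) (1,3) (1,4) (1,5) (2,3) (2,4) (2,5)] -> total=11
Click 2 (2,6) count=2: revealed 1 new [(2,6)] -> total=12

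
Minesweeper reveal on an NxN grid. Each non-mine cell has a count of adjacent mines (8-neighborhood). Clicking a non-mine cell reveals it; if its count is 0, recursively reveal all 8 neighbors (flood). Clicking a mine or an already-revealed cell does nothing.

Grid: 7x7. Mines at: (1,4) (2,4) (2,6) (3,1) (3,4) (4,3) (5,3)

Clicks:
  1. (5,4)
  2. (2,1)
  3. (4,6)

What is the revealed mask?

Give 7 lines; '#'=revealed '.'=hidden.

Click 1 (5,4) count=2: revealed 1 new [(5,4)] -> total=1
Click 2 (2,1) count=1: revealed 1 new [(2,1)] -> total=2
Click 3 (4,6) count=0: revealed 10 new [(3,5) (3,6) (4,4) (4,5) (4,6) (5,5) (5,6) (6,4) (6,5) (6,6)] -> total=12

Answer: .......
.......
.#.....
.....##
....###
....###
....###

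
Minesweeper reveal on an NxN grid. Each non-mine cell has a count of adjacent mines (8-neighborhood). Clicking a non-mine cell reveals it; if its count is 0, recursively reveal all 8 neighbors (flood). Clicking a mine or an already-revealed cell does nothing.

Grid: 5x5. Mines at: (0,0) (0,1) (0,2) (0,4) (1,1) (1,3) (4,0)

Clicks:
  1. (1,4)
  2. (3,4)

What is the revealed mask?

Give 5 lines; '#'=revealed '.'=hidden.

Answer: .....
....#
.####
.####
.####

Derivation:
Click 1 (1,4) count=2: revealed 1 new [(1,4)] -> total=1
Click 2 (3,4) count=0: revealed 12 new [(2,1) (2,2) (2,3) (2,4) (3,1) (3,2) (3,3) (3,4) (4,1) (4,2) (4,3) (4,4)] -> total=13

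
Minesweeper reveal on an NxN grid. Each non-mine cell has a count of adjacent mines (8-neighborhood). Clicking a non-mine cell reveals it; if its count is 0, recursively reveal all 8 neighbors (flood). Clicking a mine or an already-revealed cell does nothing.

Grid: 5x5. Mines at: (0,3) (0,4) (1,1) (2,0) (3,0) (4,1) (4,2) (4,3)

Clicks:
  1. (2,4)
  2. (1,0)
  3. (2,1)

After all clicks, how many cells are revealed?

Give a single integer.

Click 1 (2,4) count=0: revealed 9 new [(1,2) (1,3) (1,4) (2,2) (2,3) (2,4) (3,2) (3,3) (3,4)] -> total=9
Click 2 (1,0) count=2: revealed 1 new [(1,0)] -> total=10
Click 3 (2,1) count=3: revealed 1 new [(2,1)] -> total=11

Answer: 11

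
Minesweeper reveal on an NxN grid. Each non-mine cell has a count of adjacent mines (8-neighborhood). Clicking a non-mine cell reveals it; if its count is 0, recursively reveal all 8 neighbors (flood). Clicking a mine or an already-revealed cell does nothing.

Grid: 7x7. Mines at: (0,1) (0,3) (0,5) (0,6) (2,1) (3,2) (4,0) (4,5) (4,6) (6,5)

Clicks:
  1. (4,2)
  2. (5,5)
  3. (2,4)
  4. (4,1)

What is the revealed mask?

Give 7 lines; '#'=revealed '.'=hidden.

Answer: .......
...####
...####
...####
.##....
.....#.
.......

Derivation:
Click 1 (4,2) count=1: revealed 1 new [(4,2)] -> total=1
Click 2 (5,5) count=3: revealed 1 new [(5,5)] -> total=2
Click 3 (2,4) count=0: revealed 12 new [(1,3) (1,4) (1,5) (1,6) (2,3) (2,4) (2,5) (2,6) (3,3) (3,4) (3,5) (3,6)] -> total=14
Click 4 (4,1) count=2: revealed 1 new [(4,1)] -> total=15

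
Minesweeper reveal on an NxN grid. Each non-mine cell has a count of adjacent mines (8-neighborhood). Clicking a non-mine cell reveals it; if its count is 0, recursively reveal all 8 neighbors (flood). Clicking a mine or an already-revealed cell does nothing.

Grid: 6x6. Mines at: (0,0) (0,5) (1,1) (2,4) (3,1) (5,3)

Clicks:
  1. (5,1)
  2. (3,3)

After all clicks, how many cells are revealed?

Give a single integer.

Click 1 (5,1) count=0: revealed 6 new [(4,0) (4,1) (4,2) (5,0) (5,1) (5,2)] -> total=6
Click 2 (3,3) count=1: revealed 1 new [(3,3)] -> total=7

Answer: 7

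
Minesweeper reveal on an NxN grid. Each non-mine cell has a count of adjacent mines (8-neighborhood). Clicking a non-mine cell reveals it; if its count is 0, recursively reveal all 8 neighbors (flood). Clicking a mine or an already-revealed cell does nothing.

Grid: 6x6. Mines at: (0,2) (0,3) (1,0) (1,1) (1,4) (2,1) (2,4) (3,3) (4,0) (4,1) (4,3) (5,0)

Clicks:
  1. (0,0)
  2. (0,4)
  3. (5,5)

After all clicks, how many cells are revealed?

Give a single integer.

Answer: 8

Derivation:
Click 1 (0,0) count=2: revealed 1 new [(0,0)] -> total=1
Click 2 (0,4) count=2: revealed 1 new [(0,4)] -> total=2
Click 3 (5,5) count=0: revealed 6 new [(3,4) (3,5) (4,4) (4,5) (5,4) (5,5)] -> total=8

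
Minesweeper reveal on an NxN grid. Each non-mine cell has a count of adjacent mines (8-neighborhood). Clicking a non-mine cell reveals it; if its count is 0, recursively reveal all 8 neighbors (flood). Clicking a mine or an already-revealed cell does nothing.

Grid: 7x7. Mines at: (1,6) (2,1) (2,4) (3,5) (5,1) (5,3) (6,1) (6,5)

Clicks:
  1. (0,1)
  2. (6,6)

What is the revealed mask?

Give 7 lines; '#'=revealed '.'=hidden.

Answer: ######.
######.
.......
.......
.......
.......
......#

Derivation:
Click 1 (0,1) count=0: revealed 12 new [(0,0) (0,1) (0,2) (0,3) (0,4) (0,5) (1,0) (1,1) (1,2) (1,3) (1,4) (1,5)] -> total=12
Click 2 (6,6) count=1: revealed 1 new [(6,6)] -> total=13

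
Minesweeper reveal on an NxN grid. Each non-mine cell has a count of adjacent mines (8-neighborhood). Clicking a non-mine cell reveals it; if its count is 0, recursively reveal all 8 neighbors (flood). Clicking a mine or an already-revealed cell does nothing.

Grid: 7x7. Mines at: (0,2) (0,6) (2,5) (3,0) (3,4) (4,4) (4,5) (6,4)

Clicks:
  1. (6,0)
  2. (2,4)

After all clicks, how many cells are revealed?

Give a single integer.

Click 1 (6,0) count=0: revealed 21 new [(1,1) (1,2) (1,3) (2,1) (2,2) (2,3) (3,1) (3,2) (3,3) (4,0) (4,1) (4,2) (4,3) (5,0) (5,1) (5,2) (5,3) (6,0) (6,1) (6,2) (6,3)] -> total=21
Click 2 (2,4) count=2: revealed 1 new [(2,4)] -> total=22

Answer: 22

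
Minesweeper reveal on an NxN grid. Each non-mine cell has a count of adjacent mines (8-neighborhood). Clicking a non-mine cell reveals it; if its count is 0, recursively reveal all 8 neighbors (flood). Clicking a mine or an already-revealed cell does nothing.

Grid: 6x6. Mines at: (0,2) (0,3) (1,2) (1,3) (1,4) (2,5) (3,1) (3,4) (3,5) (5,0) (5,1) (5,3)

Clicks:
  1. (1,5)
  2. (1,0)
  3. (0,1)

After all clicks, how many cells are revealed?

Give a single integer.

Click 1 (1,5) count=2: revealed 1 new [(1,5)] -> total=1
Click 2 (1,0) count=0: revealed 6 new [(0,0) (0,1) (1,0) (1,1) (2,0) (2,1)] -> total=7
Click 3 (0,1) count=2: revealed 0 new [(none)] -> total=7

Answer: 7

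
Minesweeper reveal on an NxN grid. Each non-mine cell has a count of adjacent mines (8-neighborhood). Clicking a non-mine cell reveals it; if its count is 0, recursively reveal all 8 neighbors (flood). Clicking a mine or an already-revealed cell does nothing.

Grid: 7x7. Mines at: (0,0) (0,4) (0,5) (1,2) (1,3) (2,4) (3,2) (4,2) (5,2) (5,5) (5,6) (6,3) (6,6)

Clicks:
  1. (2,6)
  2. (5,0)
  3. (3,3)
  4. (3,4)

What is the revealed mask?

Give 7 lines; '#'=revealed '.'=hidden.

Answer: .......
##...##
##...##
##.####
##...##
##.....
##.....

Derivation:
Click 1 (2,6) count=0: revealed 8 new [(1,5) (1,6) (2,5) (2,6) (3,5) (3,6) (4,5) (4,6)] -> total=8
Click 2 (5,0) count=0: revealed 12 new [(1,0) (1,1) (2,0) (2,1) (3,0) (3,1) (4,0) (4,1) (5,0) (5,1) (6,0) (6,1)] -> total=20
Click 3 (3,3) count=3: revealed 1 new [(3,3)] -> total=21
Click 4 (3,4) count=1: revealed 1 new [(3,4)] -> total=22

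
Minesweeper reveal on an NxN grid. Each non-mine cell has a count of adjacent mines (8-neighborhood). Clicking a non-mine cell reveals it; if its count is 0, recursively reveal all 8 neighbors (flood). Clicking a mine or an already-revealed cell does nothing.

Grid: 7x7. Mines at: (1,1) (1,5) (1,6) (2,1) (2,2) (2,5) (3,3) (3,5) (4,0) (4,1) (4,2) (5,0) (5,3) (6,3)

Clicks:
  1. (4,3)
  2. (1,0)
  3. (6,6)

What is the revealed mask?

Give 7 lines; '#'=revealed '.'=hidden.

Click 1 (4,3) count=3: revealed 1 new [(4,3)] -> total=1
Click 2 (1,0) count=2: revealed 1 new [(1,0)] -> total=2
Click 3 (6,6) count=0: revealed 9 new [(4,4) (4,5) (4,6) (5,4) (5,5) (5,6) (6,4) (6,5) (6,6)] -> total=11

Answer: .......
#......
.......
.......
...####
....###
....###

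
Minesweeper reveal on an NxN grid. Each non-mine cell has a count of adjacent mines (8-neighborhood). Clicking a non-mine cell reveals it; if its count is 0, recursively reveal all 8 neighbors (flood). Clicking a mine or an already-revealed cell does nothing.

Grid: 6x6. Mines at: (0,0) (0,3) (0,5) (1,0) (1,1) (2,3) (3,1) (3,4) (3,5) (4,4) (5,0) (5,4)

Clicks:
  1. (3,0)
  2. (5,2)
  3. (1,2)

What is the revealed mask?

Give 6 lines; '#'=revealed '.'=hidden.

Click 1 (3,0) count=1: revealed 1 new [(3,0)] -> total=1
Click 2 (5,2) count=0: revealed 6 new [(4,1) (4,2) (4,3) (5,1) (5,2) (5,3)] -> total=7
Click 3 (1,2) count=3: revealed 1 new [(1,2)] -> total=8

Answer: ......
..#...
......
#.....
.###..
.###..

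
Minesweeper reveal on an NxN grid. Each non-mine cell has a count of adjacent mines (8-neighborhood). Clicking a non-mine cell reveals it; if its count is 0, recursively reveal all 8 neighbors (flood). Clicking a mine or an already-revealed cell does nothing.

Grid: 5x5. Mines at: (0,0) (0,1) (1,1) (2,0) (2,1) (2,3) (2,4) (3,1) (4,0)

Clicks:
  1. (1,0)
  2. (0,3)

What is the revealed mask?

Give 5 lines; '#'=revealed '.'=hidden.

Answer: ..###
#.###
.....
.....
.....

Derivation:
Click 1 (1,0) count=5: revealed 1 new [(1,0)] -> total=1
Click 2 (0,3) count=0: revealed 6 new [(0,2) (0,3) (0,4) (1,2) (1,3) (1,4)] -> total=7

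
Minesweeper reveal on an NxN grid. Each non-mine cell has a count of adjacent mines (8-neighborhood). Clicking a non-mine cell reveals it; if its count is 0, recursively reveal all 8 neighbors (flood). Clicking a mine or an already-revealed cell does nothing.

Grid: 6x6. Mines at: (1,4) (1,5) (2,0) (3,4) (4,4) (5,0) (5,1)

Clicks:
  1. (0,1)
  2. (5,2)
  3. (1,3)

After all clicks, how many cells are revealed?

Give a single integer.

Click 1 (0,1) count=0: revealed 17 new [(0,0) (0,1) (0,2) (0,3) (1,0) (1,1) (1,2) (1,3) (2,1) (2,2) (2,3) (3,1) (3,2) (3,3) (4,1) (4,2) (4,3)] -> total=17
Click 2 (5,2) count=1: revealed 1 new [(5,2)] -> total=18
Click 3 (1,3) count=1: revealed 0 new [(none)] -> total=18

Answer: 18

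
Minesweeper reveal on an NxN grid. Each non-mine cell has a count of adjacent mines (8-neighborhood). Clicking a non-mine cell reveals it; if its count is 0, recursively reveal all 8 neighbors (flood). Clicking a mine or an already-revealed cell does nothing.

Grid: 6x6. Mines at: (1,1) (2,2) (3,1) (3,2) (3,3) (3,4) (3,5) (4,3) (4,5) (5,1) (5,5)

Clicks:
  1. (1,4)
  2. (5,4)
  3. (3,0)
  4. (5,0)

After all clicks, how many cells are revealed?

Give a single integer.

Click 1 (1,4) count=0: revealed 11 new [(0,2) (0,3) (0,4) (0,5) (1,2) (1,3) (1,4) (1,5) (2,3) (2,4) (2,5)] -> total=11
Click 2 (5,4) count=3: revealed 1 new [(5,4)] -> total=12
Click 3 (3,0) count=1: revealed 1 new [(3,0)] -> total=13
Click 4 (5,0) count=1: revealed 1 new [(5,0)] -> total=14

Answer: 14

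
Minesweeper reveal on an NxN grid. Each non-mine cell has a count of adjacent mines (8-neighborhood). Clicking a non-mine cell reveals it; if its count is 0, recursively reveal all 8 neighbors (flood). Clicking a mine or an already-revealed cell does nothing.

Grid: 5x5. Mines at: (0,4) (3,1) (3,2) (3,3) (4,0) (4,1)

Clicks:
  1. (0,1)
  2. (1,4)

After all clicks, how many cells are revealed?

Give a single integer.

Click 1 (0,1) count=0: revealed 12 new [(0,0) (0,1) (0,2) (0,3) (1,0) (1,1) (1,2) (1,3) (2,0) (2,1) (2,2) (2,3)] -> total=12
Click 2 (1,4) count=1: revealed 1 new [(1,4)] -> total=13

Answer: 13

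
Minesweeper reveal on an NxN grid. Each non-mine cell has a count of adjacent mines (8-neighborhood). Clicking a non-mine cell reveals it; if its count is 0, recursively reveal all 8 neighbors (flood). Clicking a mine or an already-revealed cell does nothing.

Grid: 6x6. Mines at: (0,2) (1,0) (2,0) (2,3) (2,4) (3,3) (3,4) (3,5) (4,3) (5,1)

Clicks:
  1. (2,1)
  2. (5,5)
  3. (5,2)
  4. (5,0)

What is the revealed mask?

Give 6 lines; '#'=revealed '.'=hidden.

Answer: ......
......
.#....
......
....##
#.#.##

Derivation:
Click 1 (2,1) count=2: revealed 1 new [(2,1)] -> total=1
Click 2 (5,5) count=0: revealed 4 new [(4,4) (4,5) (5,4) (5,5)] -> total=5
Click 3 (5,2) count=2: revealed 1 new [(5,2)] -> total=6
Click 4 (5,0) count=1: revealed 1 new [(5,0)] -> total=7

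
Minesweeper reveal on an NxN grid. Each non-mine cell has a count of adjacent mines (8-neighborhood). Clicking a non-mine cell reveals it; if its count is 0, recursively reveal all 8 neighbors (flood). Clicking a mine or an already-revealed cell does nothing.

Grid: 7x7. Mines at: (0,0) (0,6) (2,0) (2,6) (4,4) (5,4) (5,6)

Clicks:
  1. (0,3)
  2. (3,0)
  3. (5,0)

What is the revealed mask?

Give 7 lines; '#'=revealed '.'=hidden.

Click 1 (0,3) count=0: revealed 33 new [(0,1) (0,2) (0,3) (0,4) (0,5) (1,1) (1,2) (1,3) (1,4) (1,5) (2,1) (2,2) (2,3) (2,4) (2,5) (3,0) (3,1) (3,2) (3,3) (3,4) (3,5) (4,0) (4,1) (4,2) (4,3) (5,0) (5,1) (5,2) (5,3) (6,0) (6,1) (6,2) (6,3)] -> total=33
Click 2 (3,0) count=1: revealed 0 new [(none)] -> total=33
Click 3 (5,0) count=0: revealed 0 new [(none)] -> total=33

Answer: .#####.
.#####.
.#####.
######.
####...
####...
####...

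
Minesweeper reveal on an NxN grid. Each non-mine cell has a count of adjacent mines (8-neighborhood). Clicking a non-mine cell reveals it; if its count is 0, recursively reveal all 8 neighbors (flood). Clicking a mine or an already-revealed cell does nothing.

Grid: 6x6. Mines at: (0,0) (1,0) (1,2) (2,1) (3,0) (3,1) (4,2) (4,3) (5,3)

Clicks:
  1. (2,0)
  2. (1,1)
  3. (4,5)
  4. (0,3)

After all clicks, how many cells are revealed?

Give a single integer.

Click 1 (2,0) count=4: revealed 1 new [(2,0)] -> total=1
Click 2 (1,1) count=4: revealed 1 new [(1,1)] -> total=2
Click 3 (4,5) count=0: revealed 16 new [(0,3) (0,4) (0,5) (1,3) (1,4) (1,5) (2,3) (2,4) (2,5) (3,3) (3,4) (3,5) (4,4) (4,5) (5,4) (5,5)] -> total=18
Click 4 (0,3) count=1: revealed 0 new [(none)] -> total=18

Answer: 18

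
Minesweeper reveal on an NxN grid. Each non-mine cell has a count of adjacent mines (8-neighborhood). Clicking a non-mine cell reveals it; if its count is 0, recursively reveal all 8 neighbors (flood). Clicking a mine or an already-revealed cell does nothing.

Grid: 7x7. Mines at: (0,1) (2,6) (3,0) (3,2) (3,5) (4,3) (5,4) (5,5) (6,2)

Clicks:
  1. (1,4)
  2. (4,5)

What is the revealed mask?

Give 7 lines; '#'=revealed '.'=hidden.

Answer: ..#####
..#####
..####.
.......
.....#.
.......
.......

Derivation:
Click 1 (1,4) count=0: revealed 14 new [(0,2) (0,3) (0,4) (0,5) (0,6) (1,2) (1,3) (1,4) (1,5) (1,6) (2,2) (2,3) (2,4) (2,5)] -> total=14
Click 2 (4,5) count=3: revealed 1 new [(4,5)] -> total=15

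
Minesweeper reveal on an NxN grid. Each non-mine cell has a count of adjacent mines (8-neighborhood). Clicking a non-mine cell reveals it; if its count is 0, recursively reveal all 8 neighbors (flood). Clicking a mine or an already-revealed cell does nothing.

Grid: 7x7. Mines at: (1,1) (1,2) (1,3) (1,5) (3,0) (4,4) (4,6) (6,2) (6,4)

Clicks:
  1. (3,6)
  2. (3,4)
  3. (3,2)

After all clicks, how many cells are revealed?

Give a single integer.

Answer: 14

Derivation:
Click 1 (3,6) count=1: revealed 1 new [(3,6)] -> total=1
Click 2 (3,4) count=1: revealed 1 new [(3,4)] -> total=2
Click 3 (3,2) count=0: revealed 12 new [(2,1) (2,2) (2,3) (3,1) (3,2) (3,3) (4,1) (4,2) (4,3) (5,1) (5,2) (5,3)] -> total=14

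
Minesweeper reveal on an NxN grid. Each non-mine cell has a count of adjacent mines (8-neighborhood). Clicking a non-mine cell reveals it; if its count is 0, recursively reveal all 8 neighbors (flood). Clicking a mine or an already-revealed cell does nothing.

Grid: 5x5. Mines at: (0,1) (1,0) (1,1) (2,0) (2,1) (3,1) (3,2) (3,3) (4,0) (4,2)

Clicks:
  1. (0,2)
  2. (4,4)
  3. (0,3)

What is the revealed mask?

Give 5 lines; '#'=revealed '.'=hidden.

Answer: ..###
..###
..###
.....
....#

Derivation:
Click 1 (0,2) count=2: revealed 1 new [(0,2)] -> total=1
Click 2 (4,4) count=1: revealed 1 new [(4,4)] -> total=2
Click 3 (0,3) count=0: revealed 8 new [(0,3) (0,4) (1,2) (1,3) (1,4) (2,2) (2,3) (2,4)] -> total=10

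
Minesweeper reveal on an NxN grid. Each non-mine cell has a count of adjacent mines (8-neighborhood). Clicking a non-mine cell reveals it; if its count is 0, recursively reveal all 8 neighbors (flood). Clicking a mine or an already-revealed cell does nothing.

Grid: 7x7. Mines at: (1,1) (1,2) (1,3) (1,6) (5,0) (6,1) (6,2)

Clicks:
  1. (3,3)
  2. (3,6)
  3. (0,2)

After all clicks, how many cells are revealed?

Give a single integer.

Answer: 32

Derivation:
Click 1 (3,3) count=0: revealed 31 new [(2,0) (2,1) (2,2) (2,3) (2,4) (2,5) (2,6) (3,0) (3,1) (3,2) (3,3) (3,4) (3,5) (3,6) (4,0) (4,1) (4,2) (4,3) (4,4) (4,5) (4,6) (5,1) (5,2) (5,3) (5,4) (5,5) (5,6) (6,3) (6,4) (6,5) (6,6)] -> total=31
Click 2 (3,6) count=0: revealed 0 new [(none)] -> total=31
Click 3 (0,2) count=3: revealed 1 new [(0,2)] -> total=32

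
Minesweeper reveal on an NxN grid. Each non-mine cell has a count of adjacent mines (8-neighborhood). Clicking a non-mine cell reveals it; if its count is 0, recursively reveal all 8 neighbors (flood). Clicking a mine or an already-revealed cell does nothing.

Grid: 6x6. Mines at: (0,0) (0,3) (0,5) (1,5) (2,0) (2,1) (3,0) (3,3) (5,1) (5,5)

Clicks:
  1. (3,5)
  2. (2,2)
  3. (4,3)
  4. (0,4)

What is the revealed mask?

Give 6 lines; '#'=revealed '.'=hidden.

Answer: ....#.
......
..#.##
....##
...###
......

Derivation:
Click 1 (3,5) count=0: revealed 6 new [(2,4) (2,5) (3,4) (3,5) (4,4) (4,5)] -> total=6
Click 2 (2,2) count=2: revealed 1 new [(2,2)] -> total=7
Click 3 (4,3) count=1: revealed 1 new [(4,3)] -> total=8
Click 4 (0,4) count=3: revealed 1 new [(0,4)] -> total=9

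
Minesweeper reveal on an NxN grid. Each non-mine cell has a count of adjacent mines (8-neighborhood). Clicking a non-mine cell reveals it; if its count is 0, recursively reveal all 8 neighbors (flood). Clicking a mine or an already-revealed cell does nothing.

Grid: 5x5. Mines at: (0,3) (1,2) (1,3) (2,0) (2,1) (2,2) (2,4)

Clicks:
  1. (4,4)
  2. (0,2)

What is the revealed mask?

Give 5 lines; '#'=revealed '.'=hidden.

Answer: ..#..
.....
.....
#####
#####

Derivation:
Click 1 (4,4) count=0: revealed 10 new [(3,0) (3,1) (3,2) (3,3) (3,4) (4,0) (4,1) (4,2) (4,3) (4,4)] -> total=10
Click 2 (0,2) count=3: revealed 1 new [(0,2)] -> total=11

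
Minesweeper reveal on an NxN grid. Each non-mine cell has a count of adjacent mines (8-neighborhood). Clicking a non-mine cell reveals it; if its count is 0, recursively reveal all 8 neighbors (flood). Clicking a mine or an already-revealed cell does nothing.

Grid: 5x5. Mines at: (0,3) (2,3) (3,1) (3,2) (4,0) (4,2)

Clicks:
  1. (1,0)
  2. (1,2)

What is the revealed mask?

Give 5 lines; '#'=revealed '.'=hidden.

Click 1 (1,0) count=0: revealed 9 new [(0,0) (0,1) (0,2) (1,0) (1,1) (1,2) (2,0) (2,1) (2,2)] -> total=9
Click 2 (1,2) count=2: revealed 0 new [(none)] -> total=9

Answer: ###..
###..
###..
.....
.....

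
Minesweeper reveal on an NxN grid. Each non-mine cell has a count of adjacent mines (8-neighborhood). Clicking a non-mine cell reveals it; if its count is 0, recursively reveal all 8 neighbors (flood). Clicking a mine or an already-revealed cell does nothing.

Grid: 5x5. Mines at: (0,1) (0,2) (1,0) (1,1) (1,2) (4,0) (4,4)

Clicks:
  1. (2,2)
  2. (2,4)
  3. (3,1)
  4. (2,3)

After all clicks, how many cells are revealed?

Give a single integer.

Answer: 10

Derivation:
Click 1 (2,2) count=2: revealed 1 new [(2,2)] -> total=1
Click 2 (2,4) count=0: revealed 8 new [(0,3) (0,4) (1,3) (1,4) (2,3) (2,4) (3,3) (3,4)] -> total=9
Click 3 (3,1) count=1: revealed 1 new [(3,1)] -> total=10
Click 4 (2,3) count=1: revealed 0 new [(none)] -> total=10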